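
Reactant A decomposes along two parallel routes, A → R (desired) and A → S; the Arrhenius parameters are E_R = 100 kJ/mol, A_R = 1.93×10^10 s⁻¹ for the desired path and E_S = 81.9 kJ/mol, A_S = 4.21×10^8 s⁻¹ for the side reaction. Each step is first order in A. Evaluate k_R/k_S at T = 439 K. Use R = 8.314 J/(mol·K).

0.322

With equal orders, S_{R/S} = k_R/k_S = (A_R/A_S)·exp[(E_S−E_R)/(RT)].
(E_S−E_R)/(RT) = (81.9−100)×10³/(8.314×439) = -18100/3650 = -4.959.
k_R/k_S = (1.93×10^10/4.21×10^8)·exp(-4.959) = 45.84 × 0.007019 = 0.322.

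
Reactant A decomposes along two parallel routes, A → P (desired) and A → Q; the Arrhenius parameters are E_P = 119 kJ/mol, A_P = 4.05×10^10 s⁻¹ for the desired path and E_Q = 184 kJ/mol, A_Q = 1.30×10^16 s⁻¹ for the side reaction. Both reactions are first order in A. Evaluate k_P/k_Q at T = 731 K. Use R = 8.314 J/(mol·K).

With equal orders, S_{P/Q} = k_P/k_Q = (A_P/A_Q)·exp[(E_Q−E_P)/(RT)].
(E_Q−E_P)/(RT) = (184−119)×10³/(8.314×731) = 65000/6078 = 10.70.
k_P/k_Q = (4.05×10^10/1.30×10^16)·exp(10.70) = 3.115×10^-6 × 44140 = 0.138.
Since E_P < E_Q, lowering the temperature improves selectivity toward P.

0.138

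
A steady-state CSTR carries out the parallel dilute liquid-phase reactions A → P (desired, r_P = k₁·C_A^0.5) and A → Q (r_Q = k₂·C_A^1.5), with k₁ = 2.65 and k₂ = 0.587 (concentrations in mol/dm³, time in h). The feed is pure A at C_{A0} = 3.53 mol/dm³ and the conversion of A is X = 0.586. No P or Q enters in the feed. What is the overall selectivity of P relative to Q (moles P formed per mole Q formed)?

3.09

Exit C_A = C_{A0}(1−X) = 3.53×0.414 = 1.461 mol/dm³.
A CSTR operates uniformly at the exit composition, giving r_P = 3.204 and r_Q = 1.037 (each k·C_A^n at C_A = 1.461).
Overall selectivity = C_P/C_Q = r_Pτ/(r_Qτ) = r_P/r_Q = 3.09.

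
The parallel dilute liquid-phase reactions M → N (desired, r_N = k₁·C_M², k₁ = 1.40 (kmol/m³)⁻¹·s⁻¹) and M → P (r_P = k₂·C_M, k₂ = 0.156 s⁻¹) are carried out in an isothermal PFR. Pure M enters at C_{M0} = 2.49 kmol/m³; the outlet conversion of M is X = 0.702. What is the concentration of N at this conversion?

C_M = C_{M0}(1−X) = 0.7420 kmol/m³.
Along a PFR/batch, dC_P/dC_M = −r_P/(r_N+r_P) = −k₂/(k₂+k₁·C_M).
Integrating from C_{M0} to C_M: C_P = (0.156/1.40)·ln[(0.156+1.40·2.49)/(0.156+1.40·0.742)] = 0.1114·ln(3.642/1.195) = 0.1242 kmol/m³.
Then C_N = (C_{M0}−C_M) − C_P = 1.748 − 0.1242 = 1.624 kmol/m³.

1.62 kmol/m³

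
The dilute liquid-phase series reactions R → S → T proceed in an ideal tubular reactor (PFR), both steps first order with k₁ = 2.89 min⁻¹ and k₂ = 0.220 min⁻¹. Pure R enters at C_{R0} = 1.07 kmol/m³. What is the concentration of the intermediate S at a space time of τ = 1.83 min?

Solving the coupled first-order balances gives C_S(τ) = [k₁/(k₂−k₁)]·C_{R0}·(e^(−k₁τ) − e^(−k₂τ)).
e^(−k₁τ) = e^(−2.89×1.83) = e^(−5.289) = 0.005048; e^(−k₂τ) = e^(−0.4026) = 0.6686.
C_S = 2.89×1.07/(0.220−2.89) × (0.005048−0.6686) = (-1.158)×(-0.6635) = 0.7685 kmol/m³.

0.768 kmol/m³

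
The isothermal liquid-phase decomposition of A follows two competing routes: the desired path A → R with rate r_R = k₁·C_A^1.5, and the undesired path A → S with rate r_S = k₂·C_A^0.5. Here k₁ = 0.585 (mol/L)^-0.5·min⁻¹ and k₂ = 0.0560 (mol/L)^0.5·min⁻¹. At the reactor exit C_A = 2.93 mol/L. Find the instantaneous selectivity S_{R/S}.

S_{R/S} = r_R/r_S = (k₁·C_A^1.5)/(k₂·C_A^0.5) = (k₁/k₂)·C_A.
= (0.585×2.930^1.5) / (0.0560×2.930^0.5) = 2.934/0.09586 = 30.6.

30.6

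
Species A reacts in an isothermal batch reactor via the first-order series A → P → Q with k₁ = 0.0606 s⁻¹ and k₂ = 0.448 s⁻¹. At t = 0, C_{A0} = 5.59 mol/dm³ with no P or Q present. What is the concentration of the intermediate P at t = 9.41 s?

For first-order series with pure A initially, C_P(t) = k₁C_{A0}/(k₂−k₁)·(e^(−k₁t) − e^(−k₂t)).
e^(−k₁t) = e^(−0.0606×9.41) = e^(−0.5702) = 0.5654; e^(−k₂t) = e^(−4.216) = 0.01476.
C_P = 0.0606×5.59/(0.448−0.0606) × (0.5654−0.01476) = 0.8744×0.5506 = 0.4815 mol/dm³.

0.481 mol/dm³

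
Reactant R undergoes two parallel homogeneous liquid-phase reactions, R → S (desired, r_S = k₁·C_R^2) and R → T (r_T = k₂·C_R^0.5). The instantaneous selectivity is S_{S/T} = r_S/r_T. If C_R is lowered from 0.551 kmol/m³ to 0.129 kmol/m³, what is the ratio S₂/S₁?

S_{S/T} = (k₁/k₂)·C_R^1.5, so S₂/S₁ = (C_{R,2}/C_{R,1})^1.5.
= (0.129/0.551)^1.5 = (0.2341)^1.5 = 0.113.

0.113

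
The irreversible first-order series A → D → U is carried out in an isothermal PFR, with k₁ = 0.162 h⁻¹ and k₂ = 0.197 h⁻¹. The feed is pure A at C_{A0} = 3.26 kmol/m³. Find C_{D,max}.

Evaluating C_D at τ_opt = ln(k₂/k₁)/(k₂−k₁) gives C_{D,max}/C_{A0} = (k₁/k₂)^[k₂/(k₂−k₁)].
= (0.162/0.197)^(0.197/(0.197−0.162)) = (0.8223)^(5.629) = 0.3325.
C_{D,max} = 0.3325×3.26 = 1.08 kmol/m³.

1.08 kmol/m³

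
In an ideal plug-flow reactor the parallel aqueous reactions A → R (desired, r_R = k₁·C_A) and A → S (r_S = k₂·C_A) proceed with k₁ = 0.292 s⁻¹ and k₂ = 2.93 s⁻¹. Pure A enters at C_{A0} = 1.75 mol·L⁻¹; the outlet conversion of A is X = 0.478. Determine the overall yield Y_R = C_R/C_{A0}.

0.0433

C_A = C_{A0}(1−X) = 0.9135 mol·L⁻¹.
Both paths are first order in A, so the instantaneous fraction to R is constant: dC_R/d(−C_A) = k₁/(k₁+k₂) = 0.09063.
C_R = 0.09063·(C_{A0}−C_A) = 0.09063×0.8365 = 0.0758 mol·L⁻¹.
Y_R = C_R/C_{A0} = 0.07581/1.75 = 0.0433.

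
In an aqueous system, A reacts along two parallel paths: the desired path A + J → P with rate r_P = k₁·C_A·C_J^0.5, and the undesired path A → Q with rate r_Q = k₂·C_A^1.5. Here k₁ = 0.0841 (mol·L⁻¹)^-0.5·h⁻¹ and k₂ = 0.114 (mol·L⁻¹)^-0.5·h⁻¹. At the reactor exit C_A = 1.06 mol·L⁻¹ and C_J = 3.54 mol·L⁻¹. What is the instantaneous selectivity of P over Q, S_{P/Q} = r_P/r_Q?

1.35

S_{P/Q} = r_P/r_Q = (k₁·C_A·C_J^0.5)/(k₂·C_A^1.5) = (k₁/k₂)·C_A^-0.5·C_J^0.5.
= (0.0841×1.060×3.540^0.5) / (0.114×1.060^1.5) = 0.1677/0.1244 = 1.35.
The undesired path is higher order in A, so low C_A (CSTR or dilute feed) favours P.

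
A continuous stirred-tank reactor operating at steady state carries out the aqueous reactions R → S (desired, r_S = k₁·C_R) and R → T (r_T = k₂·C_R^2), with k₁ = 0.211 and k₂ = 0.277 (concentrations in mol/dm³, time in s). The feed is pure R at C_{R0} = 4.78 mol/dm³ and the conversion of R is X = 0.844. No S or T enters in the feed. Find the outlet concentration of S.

Exit C_R = C_{R0}(1−X) = 4.78×0.156 = 0.7457 mol/dm³.
In a CSTR the entire volume is at exit conditions, so r_S = 0.211×0.7457 = 0.1573 and r_T = 0.277×0.7457^2 = 0.1540.
Fraction of consumed R going to S: r_S/(r_S+r_T) = 0.5053.
C_S = 0.5053·C_{R0}·X = 0.5053×4.78×0.844 = 2.04 mol/dm³.

2.04 mol/dm³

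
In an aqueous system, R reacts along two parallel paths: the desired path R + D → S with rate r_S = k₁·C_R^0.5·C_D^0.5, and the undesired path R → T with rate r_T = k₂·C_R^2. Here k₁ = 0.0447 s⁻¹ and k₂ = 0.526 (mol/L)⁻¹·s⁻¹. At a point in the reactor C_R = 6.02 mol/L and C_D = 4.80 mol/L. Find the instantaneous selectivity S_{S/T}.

0.0126

S_{S/T} = r_S/r_T = (k₁·C_R^0.5·C_D^0.5)/(k₂·C_R^2) = (k₁/k₂)·C_R^-1.5·C_D^0.5.
= (0.0447×6.020^0.5×4.800^0.5) / (0.526×6.020^2) = 0.2403/19.06 = 0.0126.
The undesired path is higher order in R, so low C_R (CSTR or dilute feed) favours S.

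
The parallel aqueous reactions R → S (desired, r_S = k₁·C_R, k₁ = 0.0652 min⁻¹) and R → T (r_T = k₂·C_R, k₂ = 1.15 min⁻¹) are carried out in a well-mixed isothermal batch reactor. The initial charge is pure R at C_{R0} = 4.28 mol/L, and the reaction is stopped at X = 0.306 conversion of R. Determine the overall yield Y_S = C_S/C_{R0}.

0.0164

C_R = C_{R0}(1−X) = 2.970 mol/L.
Both paths are first order in R, so the instantaneous fraction to S is constant: dC_S/d(−C_R) = k₁/(k₁+k₂) = 0.05365.
C_S = 0.05365·(C_{R0}−C_R) = 0.05365×1.310 = 0.0703 mol/L.
Y_S = C_S/C_{R0} = 0.07027/4.28 = 0.0164.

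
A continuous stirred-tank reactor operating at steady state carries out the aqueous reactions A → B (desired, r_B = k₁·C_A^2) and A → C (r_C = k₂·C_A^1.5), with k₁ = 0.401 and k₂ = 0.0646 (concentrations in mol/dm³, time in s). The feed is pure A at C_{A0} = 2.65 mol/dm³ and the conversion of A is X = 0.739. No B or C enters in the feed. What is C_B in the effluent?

Exit C_A = C_{A0}(1−X) = 2.65×0.261 = 0.6916 mol/dm³.
In a CSTR the entire volume is at exit conditions, so r_B = 0.401×0.6916^2 = 0.1918 and r_C = 0.0646×0.6916^1.5 = 0.03716.
Fraction of consumed A going to B: r_B/(r_B+r_C) = 0.8377.
C_B = 0.8377·C_{A0}·X = 0.8377×2.65×0.739 = 1.64 mol/dm³.

1.64 mol/dm³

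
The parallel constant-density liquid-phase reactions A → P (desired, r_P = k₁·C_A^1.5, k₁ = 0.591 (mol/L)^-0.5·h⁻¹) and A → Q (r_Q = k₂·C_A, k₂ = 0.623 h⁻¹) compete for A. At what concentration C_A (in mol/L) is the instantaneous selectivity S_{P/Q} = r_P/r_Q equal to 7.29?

S_{P/Q} = (k₁/k₂)·C_A^0.5 ⇒ C_A = (S·k₂/k₁)^(2).
= (7.29×0.623/0.591)^(2) = (7.685)^(2) = 59.1 mol/L.

59.1 mol/L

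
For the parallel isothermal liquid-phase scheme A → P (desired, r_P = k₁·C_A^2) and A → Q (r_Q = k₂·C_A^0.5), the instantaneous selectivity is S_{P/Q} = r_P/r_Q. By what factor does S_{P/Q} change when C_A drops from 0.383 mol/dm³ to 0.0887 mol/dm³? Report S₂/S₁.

S_{P/Q} = (k₁/k₂)·C_A^1.5, so S₂/S₁ = (C_{A,2}/C_{A,1})^1.5.
= (0.0887/0.383)^1.5 = (0.2316)^1.5 = 0.111.
Selectivity toward P falls as C_A falls — high-concentration operation is favoured.

0.111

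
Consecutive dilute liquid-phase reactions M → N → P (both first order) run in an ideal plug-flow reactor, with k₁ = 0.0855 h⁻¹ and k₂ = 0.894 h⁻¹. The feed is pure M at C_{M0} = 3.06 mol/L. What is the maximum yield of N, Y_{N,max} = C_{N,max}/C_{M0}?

0.0746

For a first-order series the maximum intermediate yield is C_{N,max}/C_{M0} = (k₁/k₂)^[k₂/(k₂−k₁)].
= (0.0855/0.894)^(0.894/(0.894−0.0855)) = (0.09564)^(1.106) = 0.07462.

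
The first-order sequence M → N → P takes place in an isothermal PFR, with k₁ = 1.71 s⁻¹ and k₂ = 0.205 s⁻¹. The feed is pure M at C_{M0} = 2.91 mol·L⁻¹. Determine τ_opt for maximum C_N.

1.41 s

Setting dC_N/dτ = 0 gives τ_opt = ln(k₂/k₁)/(k₂−k₁).
= ln(0.205/1.71)/(0.205−1.71) = ln(0.1199)/-1.505 = -2.121/-1.505 = 1.41 s.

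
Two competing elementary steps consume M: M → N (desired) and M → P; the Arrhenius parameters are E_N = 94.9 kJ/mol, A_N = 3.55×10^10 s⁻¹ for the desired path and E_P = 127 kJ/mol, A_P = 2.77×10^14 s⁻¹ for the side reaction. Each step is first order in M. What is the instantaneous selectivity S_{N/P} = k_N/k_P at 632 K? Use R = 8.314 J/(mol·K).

k_N/k_P = (A_N/A_P)·exp[−(E_N−E_P)/(RT)] = (A_N/A_P)·exp[(E_P−E_N)/(RT)].
(E_P−E_N)/(RT) = (127−94.9)×10³/(8.314×632) = 32100/5254 = 6.109.
k_N/k_P = (3.55×10^10/2.77×10^14)·exp(6.109) = 1.282×10^-4 × 449.9 = 0.0577.
Since E_N < E_P, lowering the temperature improves selectivity toward N.

0.0577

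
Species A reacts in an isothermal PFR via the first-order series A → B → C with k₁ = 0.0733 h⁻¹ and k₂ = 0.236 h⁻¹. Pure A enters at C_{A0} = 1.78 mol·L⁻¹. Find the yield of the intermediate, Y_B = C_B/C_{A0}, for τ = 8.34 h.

For first-order series with pure A initially, C_B(τ) = k₁C_{A0}/(k₂−k₁)·(e^(−k₁τ) − e^(−k₂τ)).
e^(−k₁τ) = e^(−0.0733×8.34) = e^(−0.6113) = 0.5426; e^(−k₂τ) = e^(−1.968) = 0.1397.
C_B = 0.0733×1.78/(0.236−0.0733) × (0.5426−0.1397) = 0.8019×0.4029 = 0.3231 mol·L⁻¹.
Y_B = C_B/C_{A0} = 0.3231/1.78 = 0.182.

0.182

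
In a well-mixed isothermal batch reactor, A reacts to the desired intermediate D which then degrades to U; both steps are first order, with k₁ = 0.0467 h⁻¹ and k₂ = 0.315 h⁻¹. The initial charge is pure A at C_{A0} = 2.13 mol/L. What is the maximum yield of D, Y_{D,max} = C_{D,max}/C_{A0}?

At the optimum, C_{D,max}/C_{A0} = (k₁/k₂)^[k₂/(k₂−k₁)].
= (0.0467/0.315)^(0.315/(0.315−0.0467)) = (0.1483)^(1.174) = 0.1063.

0.106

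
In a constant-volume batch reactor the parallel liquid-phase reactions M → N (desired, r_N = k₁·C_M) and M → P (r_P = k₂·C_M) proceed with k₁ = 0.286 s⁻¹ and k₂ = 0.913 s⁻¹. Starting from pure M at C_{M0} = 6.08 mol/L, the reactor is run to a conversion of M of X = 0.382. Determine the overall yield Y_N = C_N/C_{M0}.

0.0911

C_M = C_{M0}(1−X) = 3.757 mol/L.
Both paths are first order in M, so the instantaneous fraction to N is constant: dC_N/d(−C_M) = k₁/(k₁+k₂) = 0.2385.
C_N = 0.2385·(C_{M0}−C_M) = 0.2385×2.323 = 0.554 mol/L.
Y_N = C_N/C_{M0} = 0.5540/6.08 = 0.0911.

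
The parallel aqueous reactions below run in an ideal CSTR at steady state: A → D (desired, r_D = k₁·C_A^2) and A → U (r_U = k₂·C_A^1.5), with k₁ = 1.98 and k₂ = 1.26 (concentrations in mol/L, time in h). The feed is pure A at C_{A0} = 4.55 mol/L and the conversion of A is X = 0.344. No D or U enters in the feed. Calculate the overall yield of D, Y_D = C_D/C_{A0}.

0.251

Exit C_A = C_{A0}(1−X) = 4.55×0.656 = 2.985 mol/L.
A CSTR operates uniformly at the exit composition, giving r_D = 17.64 and r_U = 6.497 (each k·C_A^n at C_A = 2.985).
Fraction of consumed A going to D: r_D/(r_D+r_U) = 0.7308.
C_D = 0.7308·C_{A0}·X = 0.7308×4.55×0.344 = 1.14 mol/L; Y_D = C_D/C_{A0} = 0.251.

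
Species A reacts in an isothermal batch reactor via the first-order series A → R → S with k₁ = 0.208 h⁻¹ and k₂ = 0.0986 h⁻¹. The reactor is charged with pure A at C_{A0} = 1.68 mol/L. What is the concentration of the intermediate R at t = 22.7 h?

0.312 mol/L

Solving the coupled first-order balances gives C_R(t) = [k₁/(k₂−k₁)]·C_{A0}·(e^(−k₁t) − e^(−k₂t)).
e^(−k₁t) = e^(−0.208×22.7) = e^(−4.722) = 0.008901; e^(−k₂t) = e^(−2.238) = 0.1066.
C_R = 0.208×1.68/(0.0986−0.208) × (0.008901−0.1066) = (-3.194)×(-0.09775) = 0.3122 mol/L.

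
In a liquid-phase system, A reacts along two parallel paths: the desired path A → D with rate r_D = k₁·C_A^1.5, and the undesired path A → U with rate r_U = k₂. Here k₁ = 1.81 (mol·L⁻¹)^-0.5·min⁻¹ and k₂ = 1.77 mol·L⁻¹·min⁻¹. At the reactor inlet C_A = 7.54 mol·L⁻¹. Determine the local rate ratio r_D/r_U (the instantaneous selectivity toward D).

21.2

S_{D/U} = r_D/r_U = (k₁·C_A^1.5)/(k₂) = (k₁/k₂)·C_A^1.5.
= (1.81×7.540^1.5) / (1.77) = 37.47/1.770 = 21.2.
Since the desired path is higher order in A, keeping C_A high (PFR or concentrated feed) favours D.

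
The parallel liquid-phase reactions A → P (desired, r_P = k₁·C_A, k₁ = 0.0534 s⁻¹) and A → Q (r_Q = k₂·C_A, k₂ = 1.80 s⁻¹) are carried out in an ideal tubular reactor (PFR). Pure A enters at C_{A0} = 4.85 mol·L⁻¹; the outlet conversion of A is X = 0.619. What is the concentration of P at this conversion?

0.0865 mol·L⁻¹

C_A = C_{A0}(1−X) = 1.848 mol·L⁻¹.
Both paths are first order in A, so the instantaneous fraction to P is constant: dC_P/d(−C_A) = k₁/(k₁+k₂) = 0.02881.
C_P = 0.02881·(C_{A0}−C_A) = 0.02881×3.002 = 0.0865 mol·L⁻¹.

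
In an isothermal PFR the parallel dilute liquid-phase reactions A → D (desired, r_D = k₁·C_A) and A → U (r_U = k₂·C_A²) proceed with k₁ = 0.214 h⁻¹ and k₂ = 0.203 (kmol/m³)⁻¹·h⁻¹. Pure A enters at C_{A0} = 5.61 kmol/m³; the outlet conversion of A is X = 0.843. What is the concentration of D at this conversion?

1.30 kmol/m³

C_A = C_{A0}(1−X) = 0.8808 kmol/m³.
Along a PFR/batch, dC_D/dC_A = −r_D/(r_D+r_U) = −k₁/(k₁+k₂·C_A).
Integrating from C_{A0} to C_A: C_D = (0.214/0.203)·ln[(0.214+0.203·5.61)/(0.214+0.203·0.881)] = 1.054·ln(1.353/0.3928) = 1.304 kmol/m³.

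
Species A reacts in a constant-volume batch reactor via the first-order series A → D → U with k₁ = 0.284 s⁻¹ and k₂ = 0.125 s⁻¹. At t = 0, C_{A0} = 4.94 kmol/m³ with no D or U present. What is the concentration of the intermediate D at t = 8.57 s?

The intermediate concentration in a first-order A→B→C sequence is C_D = k₁C_{A0}(e^(−k₁t) − e^(−k₂t))/(k₂−k₁).
e^(−k₁t) = e^(−0.284×8.57) = e^(−2.434) = 0.08770; e^(−k₂t) = e^(−1.071) = 0.3426.
C_D = 0.284×4.94/(0.125−0.284) × (0.08770−0.3426) = (-8.824)×(-0.2549) = 2.249 kmol/m³.

2.25 kmol/m³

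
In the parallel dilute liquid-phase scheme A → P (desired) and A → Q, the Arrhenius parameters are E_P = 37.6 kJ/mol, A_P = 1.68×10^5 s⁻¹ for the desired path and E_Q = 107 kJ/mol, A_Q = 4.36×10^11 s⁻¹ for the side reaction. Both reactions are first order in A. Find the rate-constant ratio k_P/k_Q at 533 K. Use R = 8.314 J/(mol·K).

2.44

Since both paths have the same order in A, the concentration cancels and S_{P/Q} = k_P/k_Q = (A_P/A_Q)·exp[(E_Q−E_P)/(RT)].
(E_Q−E_P)/(RT) = (107−37.6)×10³/(8.314×533) = 69400/4431 = 15.66.
k_P/k_Q = (1.68×10^5/4.36×10^11)·exp(15.66) = 3.853×10^-7 × 6.332×10^6 = 2.44.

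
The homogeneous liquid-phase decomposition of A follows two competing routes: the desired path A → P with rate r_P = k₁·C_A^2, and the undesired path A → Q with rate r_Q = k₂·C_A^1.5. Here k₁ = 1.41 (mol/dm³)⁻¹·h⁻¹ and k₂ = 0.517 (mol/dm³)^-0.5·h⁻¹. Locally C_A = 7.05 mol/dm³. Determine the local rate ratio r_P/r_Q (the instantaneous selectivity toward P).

S_{P/Q} = r_P/r_Q = (k₁·C_A^2)/(k₂·C_A^1.5) = (k₁/k₂)·C_A^0.5.
= (1.41×7.050^2) / (0.517×7.050^1.5) = 70.08/9.678 = 7.24.

7.24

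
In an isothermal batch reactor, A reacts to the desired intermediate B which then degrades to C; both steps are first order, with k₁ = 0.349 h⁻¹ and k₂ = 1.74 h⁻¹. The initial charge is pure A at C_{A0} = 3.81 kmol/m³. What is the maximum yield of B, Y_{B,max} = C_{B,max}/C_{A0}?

0.134

Evaluating C_B at t_opt = ln(k₂/k₁)/(k₂−k₁) gives C_{B,max}/C_{A0} = (k₁/k₂)^[k₂/(k₂−k₁)].
= (0.349/1.74)^(1.74/(1.74−0.349)) = (0.2006)^(1.251) = 0.1340.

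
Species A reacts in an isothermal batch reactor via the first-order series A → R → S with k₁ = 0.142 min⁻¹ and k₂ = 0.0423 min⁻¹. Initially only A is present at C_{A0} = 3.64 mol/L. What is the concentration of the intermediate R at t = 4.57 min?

For first-order series with pure A initially, C_R(t) = k₁C_{A0}/(k₂−k₁)·(e^(−k₁t) − e^(−k₂t)).
e^(−k₁t) = e^(−0.142×4.57) = e^(−0.6489) = 0.5226; e^(−k₂t) = e^(−0.1933) = 0.8242.
C_R = 0.142×3.64/(0.0423−0.142) × (0.5226−0.8242) = (-5.184)×(-0.3016) = 1.564 mol/L.

1.56 mol/L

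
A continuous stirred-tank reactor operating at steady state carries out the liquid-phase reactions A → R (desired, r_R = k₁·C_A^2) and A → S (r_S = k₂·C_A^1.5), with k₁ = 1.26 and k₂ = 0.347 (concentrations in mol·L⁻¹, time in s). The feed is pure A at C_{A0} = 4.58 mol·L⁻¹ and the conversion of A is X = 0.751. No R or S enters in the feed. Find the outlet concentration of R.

2.73 mol·L⁻¹

Exit C_A = C_{A0}(1−X) = 4.58×0.249 = 1.140 mol·L⁻¹.
A CSTR operates uniformly at the exit composition, giving r_R = 1.639 and r_S = 0.4226 (each k·C_A^n at C_A = 1.140).
Fraction of consumed A going to R: r_R/(r_R+r_S) = 0.7950.
C_R = 0.7950·C_{A0}·X = 0.7950×4.58×0.751 = 2.73 mol·L⁻¹.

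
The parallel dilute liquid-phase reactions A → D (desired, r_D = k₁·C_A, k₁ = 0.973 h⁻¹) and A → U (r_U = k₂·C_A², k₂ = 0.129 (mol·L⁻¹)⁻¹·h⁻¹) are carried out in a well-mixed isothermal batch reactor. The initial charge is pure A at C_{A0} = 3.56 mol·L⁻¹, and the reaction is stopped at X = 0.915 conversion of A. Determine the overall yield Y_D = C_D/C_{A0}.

C_A = C_{A0}(1−X) = 0.3026 mol·L⁻¹.
Along a PFR/batch, dC_D/dC_A = −r_D/(r_D+r_U) = −k₁/(k₁+k₂·C_A).
Integrating from C_{A0} to C_A: C_D = (0.973/0.129)·ln[(0.973+0.129·3.56)/(0.973+0.129·0.303)] = 7.543·ln(1.432/1.012) = 2.619 mol·L⁻¹.
Y_D = C_D/C_{A0} = 2.619/3.56 = 0.736.

0.736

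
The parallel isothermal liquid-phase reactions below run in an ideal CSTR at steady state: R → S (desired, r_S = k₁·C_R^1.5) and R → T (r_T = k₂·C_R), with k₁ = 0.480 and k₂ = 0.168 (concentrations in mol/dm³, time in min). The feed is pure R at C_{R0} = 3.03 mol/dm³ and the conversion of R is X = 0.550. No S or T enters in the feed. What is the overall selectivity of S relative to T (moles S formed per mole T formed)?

Exit C_R = C_{R0}(1−X) = 3.03×0.450 = 1.363 mol/dm³.
In a CSTR the entire volume is at exit conditions, so r_S = 0.480×1.363^1.5 = 0.7642 and r_T = 0.168×1.363 = 0.2291.
Overall selectivity = C_S/C_T = r_Sτ/(r_Tτ) = r_S/r_T = 3.34.

3.34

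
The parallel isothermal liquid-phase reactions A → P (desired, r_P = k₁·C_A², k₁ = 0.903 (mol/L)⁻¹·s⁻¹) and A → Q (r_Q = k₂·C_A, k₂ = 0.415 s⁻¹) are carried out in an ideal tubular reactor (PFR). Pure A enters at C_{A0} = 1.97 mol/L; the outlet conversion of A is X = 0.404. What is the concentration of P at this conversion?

C_A = C_{A0}(1−X) = 1.174 mol/L.
Along a PFR/batch, dC_Q/dC_A = −r_Q/(r_P+r_Q) = −k₂/(k₂+k₁·C_A).
Integrating from C_{A0} to C_A: C_Q = (0.415/0.903)·ln[(0.415+0.903·1.97)/(0.415+0.903·1.17)] = 0.4596·ln(2.194/1.475) = 0.1824 mol/L.
Then C_P = (C_{A0}−C_A) − C_Q = 0.7959 − 0.1824 = 0.6135 mol/L.

0.613 mol/L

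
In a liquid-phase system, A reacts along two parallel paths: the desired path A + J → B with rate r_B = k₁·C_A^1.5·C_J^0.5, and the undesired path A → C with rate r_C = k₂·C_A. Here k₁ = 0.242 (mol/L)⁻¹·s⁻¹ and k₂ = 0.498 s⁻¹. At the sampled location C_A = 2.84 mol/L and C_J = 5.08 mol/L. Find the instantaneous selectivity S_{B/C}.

1.85

S_{B/C} = r_B/r_C = (k₁·C_A^1.5·C_J^0.5)/(k₂·C_A) = (k₁/k₂)·C_A^0.5·C_J^0.5.
= (0.242×2.840^1.5×5.080^0.5) / (0.498×2.840) = 2.611/1.414 = 1.85.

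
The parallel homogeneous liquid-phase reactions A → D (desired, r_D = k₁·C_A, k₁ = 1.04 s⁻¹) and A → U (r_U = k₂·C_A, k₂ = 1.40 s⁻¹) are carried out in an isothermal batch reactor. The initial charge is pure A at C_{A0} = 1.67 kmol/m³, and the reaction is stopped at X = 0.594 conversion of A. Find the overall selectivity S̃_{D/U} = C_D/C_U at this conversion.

0.743

C_A = C_{A0}(1−X) = 0.6780 kmol/m³.
Both paths are first order in A, so the instantaneous fraction to D is constant: dC_D/d(−C_A) = k₁/(k₁+k₂) = 0.4262.
C_D = 0.4262·(C_{A0}−C_A) = 0.4262×0.9920 = 0.423 kmol/m³.
C_U = (C_{A0}−C_A)−C_D = 0.5692 kmol/m³; S̃_{D/U} = 0.4228/0.5692 = 0.743.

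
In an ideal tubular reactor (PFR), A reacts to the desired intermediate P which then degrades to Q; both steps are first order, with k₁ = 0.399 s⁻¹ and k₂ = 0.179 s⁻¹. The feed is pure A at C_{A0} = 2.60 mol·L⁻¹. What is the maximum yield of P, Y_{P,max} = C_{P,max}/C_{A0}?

0.521

At the optimum, C_{P,max}/C_{A0} = (k₁/k₂)^[k₂/(k₂−k₁)].
= (0.399/0.179)^(0.179/(0.179−0.399)) = (2.229)^(-0.8136) = 0.5209.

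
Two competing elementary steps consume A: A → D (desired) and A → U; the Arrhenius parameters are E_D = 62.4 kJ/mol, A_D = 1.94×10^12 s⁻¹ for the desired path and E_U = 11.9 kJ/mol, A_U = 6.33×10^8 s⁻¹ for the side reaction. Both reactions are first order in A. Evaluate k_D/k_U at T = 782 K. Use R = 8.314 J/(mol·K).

1.30

Since both paths have the same order in A, the concentration cancels and S_{D/U} = k_D/k_U = (A_D/A_U)·exp[(E_U−E_D)/(RT)].
(E_U−E_D)/(RT) = (11.9−62.4)×10³/(8.314×782) = -50500/6502 = -7.767.
k_D/k_U = (1.94×10^12/6.33×10^8)·exp(-7.767) = 3065 × 4.233×10^-4 = 1.30.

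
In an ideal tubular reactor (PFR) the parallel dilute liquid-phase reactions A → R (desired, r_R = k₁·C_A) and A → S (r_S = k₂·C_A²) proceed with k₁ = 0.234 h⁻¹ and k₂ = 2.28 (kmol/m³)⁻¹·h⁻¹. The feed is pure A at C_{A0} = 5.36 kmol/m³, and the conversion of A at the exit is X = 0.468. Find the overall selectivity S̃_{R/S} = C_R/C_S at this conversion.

0.0258

C_A = C_{A0}(1−X) = 2.852 kmol/m³.
Along a PFR/batch, dC_R/dC_A = −r_R/(r_R+r_S) = −k₁/(k₁+k₂·C_A).
Integrating from C_{A0} to C_A: C_R = (0.234/2.28)·ln[(0.234+2.28·5.36)/(0.234+2.28·2.85)] = 0.1026·ln(12.45/6.735) = 0.06309 kmol/m³.
C_S = (C_{A0}−C_A)−C_R = 2.445 kmol/m³; S̃_{R/S} = 0.06309/2.445 = 0.0258.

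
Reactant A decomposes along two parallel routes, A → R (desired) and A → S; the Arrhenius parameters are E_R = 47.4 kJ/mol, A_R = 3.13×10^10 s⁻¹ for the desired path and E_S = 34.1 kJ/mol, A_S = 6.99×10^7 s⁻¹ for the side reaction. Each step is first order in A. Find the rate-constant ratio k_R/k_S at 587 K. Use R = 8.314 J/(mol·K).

With equal orders, S_{R/S} = k_R/k_S = (A_R/A_S)·exp[(E_S−E_R)/(RT)].
(E_S−E_R)/(RT) = (34.1−47.4)×10³/(8.314×587) = -13300/4880 = -2.725.
k_R/k_S = (3.13×10^10/6.99×10^7)·exp(-2.725) = 447.8 × 0.06553 = 29.3.

29.3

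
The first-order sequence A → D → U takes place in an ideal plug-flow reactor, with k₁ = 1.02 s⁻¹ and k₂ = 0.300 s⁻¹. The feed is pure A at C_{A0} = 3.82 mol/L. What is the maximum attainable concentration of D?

Evaluating C_D at τ_opt = ln(k₂/k₁)/(k₂−k₁) gives C_{D,max}/C_{A0} = (k₁/k₂)^[k₂/(k₂−k₁)].
= (1.02/0.300)^(0.300/(0.300−1.02)) = (3.400)^(-0.4167) = 0.6006.
C_{D,max} = 0.6006×3.82 = 2.29 mol/L.

2.29 mol/L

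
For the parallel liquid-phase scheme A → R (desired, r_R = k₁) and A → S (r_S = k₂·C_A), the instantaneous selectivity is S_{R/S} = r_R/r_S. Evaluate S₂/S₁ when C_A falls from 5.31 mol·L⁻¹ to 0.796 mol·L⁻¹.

6.67

S_{R/S} = (k₁/k₂)·C_A⁻¹, so S₂/S₁ = (C_{A,2}/C_{A,1})⁻¹.
= 5.31/0.796 = 6.67.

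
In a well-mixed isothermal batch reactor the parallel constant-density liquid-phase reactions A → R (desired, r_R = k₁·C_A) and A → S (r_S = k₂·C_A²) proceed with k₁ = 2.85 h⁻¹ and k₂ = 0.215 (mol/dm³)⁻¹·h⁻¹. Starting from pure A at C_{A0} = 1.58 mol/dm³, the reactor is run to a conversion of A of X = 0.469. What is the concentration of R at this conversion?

0.679 mol/dm³

C_A = C_{A0}(1−X) = 0.8390 mol/dm³.
Along a PFR/batch, dC_R/dC_A = −r_R/(r_R+r_S) = −k₁/(k₁+k₂·C_A).
Integrating from C_{A0} to C_A: C_R = (2.85/0.215)·ln[(2.85+0.215·1.58)/(2.85+0.215·0.839)] = 13.26·ln(3.190/3.030) = 0.6792 mol/dm³.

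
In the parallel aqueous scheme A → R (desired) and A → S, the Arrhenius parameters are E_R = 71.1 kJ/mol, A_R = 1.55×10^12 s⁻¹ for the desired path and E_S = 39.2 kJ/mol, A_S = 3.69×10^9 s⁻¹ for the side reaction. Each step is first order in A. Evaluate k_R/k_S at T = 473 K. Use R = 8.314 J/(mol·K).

0.126

With equal orders, S_{R/S} = k_R/k_S = (A_R/A_S)·exp[(E_S−E_R)/(RT)].
(E_S−E_R)/(RT) = (39.2−71.1)×10³/(8.314×473) = -31900/3933 = -8.112.
k_R/k_S = (1.55×10^12/3.69×10^9)·exp(-8.112) = 420.1 × 3.000×10^-4 = 0.126.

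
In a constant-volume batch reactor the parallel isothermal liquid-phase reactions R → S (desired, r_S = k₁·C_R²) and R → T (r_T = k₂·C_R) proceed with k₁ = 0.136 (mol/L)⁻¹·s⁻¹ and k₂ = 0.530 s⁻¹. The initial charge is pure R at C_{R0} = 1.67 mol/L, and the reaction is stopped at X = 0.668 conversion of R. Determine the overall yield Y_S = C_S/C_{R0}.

0.146

C_R = C_{R0}(1−X) = 0.5544 mol/L.
Along a PFR/batch, dC_T/dC_R = −r_T/(r_S+r_T) = −k₂/(k₂+k₁·C_R).
Integrating from C_{R0} to C_R: C_T = (0.530/0.136)·ln[(0.530+0.136·1.67)/(0.530+0.136·0.554)] = 3.897·ln(0.7571/0.6054) = 0.8715 mol/L.
Then C_S = (C_{R0}−C_R) − C_T = 1.116 − 0.8715 = 0.2441 mol/L.
Y_S = C_S/C_{R0} = 0.2441/1.67 = 0.146.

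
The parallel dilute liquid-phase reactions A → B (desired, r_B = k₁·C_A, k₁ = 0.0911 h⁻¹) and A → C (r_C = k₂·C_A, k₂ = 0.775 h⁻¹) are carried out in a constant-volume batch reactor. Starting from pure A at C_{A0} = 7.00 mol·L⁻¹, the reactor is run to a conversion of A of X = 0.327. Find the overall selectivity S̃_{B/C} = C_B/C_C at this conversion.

0.118

C_A = C_{A0}(1−X) = 4.711 mol·L⁻¹.
Both paths are first order in A, so the instantaneous fraction to B is constant: dC_B/d(−C_A) = k₁/(k₁+k₂) = 0.1052.
C_B = 0.1052·(C_{A0}−C_A) = 0.1052×2.289 = 0.241 mol·L⁻¹.
C_C = (C_{A0}−C_A)−C_B = 2.048 mol·L⁻¹; S̃_{B/C} = 0.2408/2.048 = 0.118.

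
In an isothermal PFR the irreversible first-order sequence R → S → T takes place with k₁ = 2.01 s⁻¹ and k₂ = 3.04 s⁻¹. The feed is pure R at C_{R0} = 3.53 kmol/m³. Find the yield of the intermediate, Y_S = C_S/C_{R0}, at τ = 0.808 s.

0.217

Solving the coupled first-order balances gives C_S(τ) = [k₁/(k₂−k₁)]·C_{R0}·(e^(−k₁τ) − e^(−k₂τ)).
e^(−k₁τ) = e^(−2.01×0.808) = e^(−1.624) = 0.1971; e^(−k₂τ) = e^(−2.456) = 0.08575.
C_S = 2.01×3.53/(3.04−2.01) × (0.1971−0.08575) = 6.889×0.1113 = 0.7670 kmol/m³.
Y_S = C_S/C_{R0} = 0.7670/3.53 = 0.217.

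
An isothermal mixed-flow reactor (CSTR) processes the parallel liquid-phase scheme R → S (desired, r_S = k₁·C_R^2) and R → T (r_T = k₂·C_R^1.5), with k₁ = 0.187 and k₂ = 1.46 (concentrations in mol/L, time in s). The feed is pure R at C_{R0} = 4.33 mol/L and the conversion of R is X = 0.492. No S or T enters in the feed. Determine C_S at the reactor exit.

Exit C_R = C_{R0}(1−X) = 4.33×0.508 = 2.200 mol/L.
Rates in a CSTR are evaluated at the outlet concentration: r_S = 0.187×2.200^2 = 0.9048, r_T = 1.46×2.200^1.5 = 4.763.
Fraction of consumed R going to S: r_S/(r_S+r_T) = 0.1596.
C_S = 0.1596·C_{R0}·X = 0.1596×4.33×0.492 = 0.340 mol/L.

0.340 mol/L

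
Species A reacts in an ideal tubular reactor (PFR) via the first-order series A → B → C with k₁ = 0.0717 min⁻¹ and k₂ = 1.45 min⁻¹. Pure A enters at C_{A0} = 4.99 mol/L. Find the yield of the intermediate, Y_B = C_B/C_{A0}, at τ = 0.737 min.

0.0315

Solving the coupled first-order balances gives C_B(τ) = [k₁/(k₂−k₁)]·C_{A0}·(e^(−k₁τ) − e^(−k₂τ)).
e^(−k₁τ) = e^(−0.0717×0.737) = e^(−0.05284) = 0.9485; e^(−k₂τ) = e^(−1.069) = 0.3435.
C_B = 0.0717×4.99/(1.45−0.0717) × (0.9485−0.3435) = 0.2596×0.6051 = 0.1571 mol/L.
Y_B = C_B/C_{A0} = 0.1571/4.99 = 0.0315.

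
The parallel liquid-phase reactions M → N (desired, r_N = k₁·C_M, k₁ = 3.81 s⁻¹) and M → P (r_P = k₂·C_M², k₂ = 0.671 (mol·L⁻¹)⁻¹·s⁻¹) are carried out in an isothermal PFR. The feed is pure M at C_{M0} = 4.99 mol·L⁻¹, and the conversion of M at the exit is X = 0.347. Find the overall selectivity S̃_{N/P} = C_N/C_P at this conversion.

C_M = C_{M0}(1−X) = 3.258 mol·L⁻¹.
Along a PFR/batch, dC_N/dC_M = −r_N/(r_N+r_P) = −k₁/(k₁+k₂·C_M).
Integrating from C_{M0} to C_M: C_N = (3.81/0.671)·ln[(3.81+0.671·4.99)/(3.81+0.671·3.26)] = 5.678·ln(7.158/5.996) = 1.006 mol·L⁻¹.
C_P = (C_{M0}−C_M)−C_N = 0.7259 mol·L⁻¹; S̃_{N/P} = 1.006/0.7259 = 1.39.

1.39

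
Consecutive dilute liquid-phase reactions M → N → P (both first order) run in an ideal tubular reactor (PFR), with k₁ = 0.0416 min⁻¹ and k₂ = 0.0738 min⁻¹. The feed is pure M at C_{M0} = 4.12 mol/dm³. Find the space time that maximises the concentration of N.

17.8 min

Setting dC_N/dτ = 0 gives τ_opt = ln(k₂/k₁)/(k₂−k₁).
= ln(0.0738/0.0416)/(0.0738−0.0416) = ln(1.774)/0.03220 = 0.5733/0.03220 = 17.8 min.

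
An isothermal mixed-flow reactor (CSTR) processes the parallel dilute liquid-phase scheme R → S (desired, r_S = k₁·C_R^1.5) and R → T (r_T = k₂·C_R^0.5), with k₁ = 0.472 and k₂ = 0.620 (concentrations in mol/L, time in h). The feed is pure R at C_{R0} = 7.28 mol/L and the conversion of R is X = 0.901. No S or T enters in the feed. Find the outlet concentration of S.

Exit C_R = C_{R0}(1−X) = 7.28×0.0990 = 0.7207 mol/L.
In a CSTR the entire volume is at exit conditions, so r_S = 0.472×0.7207^1.5 = 0.2888 and r_T = 0.620×0.7207^0.5 = 0.5264.
Fraction of consumed R going to S: r_S/(r_S+r_T) = 0.3543.
C_S = 0.3543·C_{R0}·X = 0.3543×7.28×0.901 = 2.32 mol/L.

2.32 mol/L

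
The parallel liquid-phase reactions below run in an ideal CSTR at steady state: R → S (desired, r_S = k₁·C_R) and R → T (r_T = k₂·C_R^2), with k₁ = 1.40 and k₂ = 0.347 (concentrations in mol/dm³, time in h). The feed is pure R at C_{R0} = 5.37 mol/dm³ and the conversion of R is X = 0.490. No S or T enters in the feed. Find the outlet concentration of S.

1.57 mol/dm³

Exit C_R = C_{R0}(1−X) = 5.37×0.510 = 2.739 mol/dm³.
Rates in a CSTR are evaluated at the outlet concentration: r_S = 1.40×2.739 = 3.834, r_T = 0.347×2.739^2 = 2.603.
Fraction of consumed R going to S: r_S/(r_S+r_T) = 0.5957.
C_S = 0.5957·C_{R0}·X = 0.5957×5.37×0.490 = 1.57 mol/dm³.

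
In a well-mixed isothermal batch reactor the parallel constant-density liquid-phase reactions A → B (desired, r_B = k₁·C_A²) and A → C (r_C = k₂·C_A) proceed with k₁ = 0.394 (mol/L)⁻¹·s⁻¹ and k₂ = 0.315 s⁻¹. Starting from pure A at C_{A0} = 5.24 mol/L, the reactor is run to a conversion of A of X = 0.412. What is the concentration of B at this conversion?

1.81 mol/L

C_A = C_{A0}(1−X) = 3.081 mol/L.
Along a PFR/batch, dC_C/dC_A = −r_C/(r_B+r_C) = −k₂/(k₂+k₁·C_A).
Integrating from C_{A0} to C_A: C_C = (0.315/0.394)·ln[(0.315+0.394·5.24)/(0.315+0.394·3.08)] = 0.7995·ln(2.380/1.529) = 0.3536 mol/L.
Then C_B = (C_{A0}−C_A) − C_C = 2.159 − 0.3536 = 1.805 mol/L.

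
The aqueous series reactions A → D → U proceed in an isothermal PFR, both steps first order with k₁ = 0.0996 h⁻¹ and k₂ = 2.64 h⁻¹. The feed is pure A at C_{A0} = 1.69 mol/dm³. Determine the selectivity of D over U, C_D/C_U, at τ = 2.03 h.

The intermediate concentration in a first-order A→B→C sequence is C_D = k₁C_{A0}(e^(−k₁τ) − e^(−k₂τ))/(k₂−k₁).
e^(−k₁τ) = e^(−0.0996×2.03) = e^(−0.2022) = 0.8169; e^(−k₂τ) = e^(−5.359) = 0.004705.
C_D = 0.0996×1.69/(2.64−0.0996) × (0.8169−0.004705) = 0.06626×0.8122 = 0.05382 mol/dm³.
C_A = C_{A0}e^(−k₁τ) = 1.381 mol/dm³, so C_U = C_{A0}−C_A−C_D = 0.2556 mol/dm³; C_D/C_U = 0.211.

0.211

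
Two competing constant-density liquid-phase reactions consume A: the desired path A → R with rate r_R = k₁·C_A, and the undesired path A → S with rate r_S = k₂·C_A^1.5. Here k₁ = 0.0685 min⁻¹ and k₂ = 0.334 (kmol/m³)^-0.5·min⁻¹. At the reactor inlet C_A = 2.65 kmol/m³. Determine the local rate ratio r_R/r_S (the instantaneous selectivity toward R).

0.126

S_{R/S} = r_R/r_S = (k₁·C_A)/(k₂·C_A^1.5) = (k₁/k₂)·C_A^-0.5.
= (0.0685×2.650) / (0.334×2.650^1.5) = 0.1815/1.441 = 0.126.
The undesired path is higher order in A, so low C_A (CSTR or dilute feed) favours R.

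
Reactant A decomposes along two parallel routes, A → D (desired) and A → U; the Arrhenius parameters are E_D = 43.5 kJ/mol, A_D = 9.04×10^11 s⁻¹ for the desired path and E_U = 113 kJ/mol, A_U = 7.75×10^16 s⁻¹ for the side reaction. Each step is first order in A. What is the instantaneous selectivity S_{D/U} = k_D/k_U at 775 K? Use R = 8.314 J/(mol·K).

0.564

With equal orders, S_{D/U} = k_D/k_U = (A_D/A_U)·exp[(E_U−E_D)/(RT)].
(E_U−E_D)/(RT) = (113−43.5)×10³/(8.314×775) = 69500/6443 = 10.79.
k_D/k_U = (9.04×10^11/7.75×10^16)·exp(10.79) = 1.166×10^-5 × 48355 = 0.564.
Since E_D < E_U, lowering the temperature improves selectivity toward D.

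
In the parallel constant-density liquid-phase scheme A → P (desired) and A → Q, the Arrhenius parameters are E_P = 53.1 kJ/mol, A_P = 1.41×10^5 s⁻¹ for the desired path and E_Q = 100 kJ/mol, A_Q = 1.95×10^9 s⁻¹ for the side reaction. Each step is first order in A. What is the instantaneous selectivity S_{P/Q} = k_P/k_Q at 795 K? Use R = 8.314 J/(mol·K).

k_P/k_Q = (A_P/A_Q)·exp[−(E_P−E_Q)/(RT)] = (A_P/A_Q)·exp[(E_Q−E_P)/(RT)].
(E_Q−E_P)/(RT) = (100−53.1)×10³/(8.314×795) = 46900/6610 = 7.096.
k_P/k_Q = (1.41×10^5/1.95×10^9)·exp(7.096) = 7.231×10^-5 × 1207 = 0.0873.

0.0873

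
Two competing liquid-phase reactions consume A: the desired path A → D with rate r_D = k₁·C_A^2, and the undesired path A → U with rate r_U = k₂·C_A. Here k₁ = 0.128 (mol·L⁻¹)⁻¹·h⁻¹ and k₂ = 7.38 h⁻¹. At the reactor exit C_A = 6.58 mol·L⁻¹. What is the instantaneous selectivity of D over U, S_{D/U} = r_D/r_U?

S_{D/U} = r_D/r_U = (k₁·C_A^2)/(k₂·C_A) = (k₁/k₂)·C_A.
= (0.128×6.580^2) / (7.38×6.580) = 5.542/48.56 = 0.114.
Since the desired path is higher order in A, keeping C_A high (PFR or concentrated feed) favours D.

0.114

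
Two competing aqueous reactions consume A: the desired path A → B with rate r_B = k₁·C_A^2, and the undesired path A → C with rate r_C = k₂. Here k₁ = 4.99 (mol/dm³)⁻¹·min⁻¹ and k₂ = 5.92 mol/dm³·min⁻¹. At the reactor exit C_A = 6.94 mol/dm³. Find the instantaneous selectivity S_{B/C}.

40.6

S_{B/C} = r_B/r_C = (k₁·C_A^2)/(k₂) = (k₁/k₂)·C_A^2.
= (4.99×6.940^2) / (5.92) = 240.3/5.920 = 40.6.
Since the desired path is higher order in A, keeping C_A high (PFR or concentrated feed) favours B.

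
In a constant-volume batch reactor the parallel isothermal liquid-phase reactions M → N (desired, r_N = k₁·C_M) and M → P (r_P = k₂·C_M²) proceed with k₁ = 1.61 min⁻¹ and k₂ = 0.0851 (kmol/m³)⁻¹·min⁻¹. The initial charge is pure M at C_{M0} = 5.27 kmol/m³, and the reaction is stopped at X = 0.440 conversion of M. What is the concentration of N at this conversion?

1.91 kmol/m³

C_M = C_{M0}(1−X) = 2.951 kmol/m³.
Along a PFR/batch, dC_N/dC_M = −r_N/(r_N+r_P) = −k₁/(k₁+k₂·C_M).
Integrating from C_{M0} to C_M: C_N = (1.61/0.0851)·ln[(1.61+0.0851·5.27)/(1.61+0.0851·2.95)] = 18.92·ln(2.058/1.861) = 1.907 kmol/m³.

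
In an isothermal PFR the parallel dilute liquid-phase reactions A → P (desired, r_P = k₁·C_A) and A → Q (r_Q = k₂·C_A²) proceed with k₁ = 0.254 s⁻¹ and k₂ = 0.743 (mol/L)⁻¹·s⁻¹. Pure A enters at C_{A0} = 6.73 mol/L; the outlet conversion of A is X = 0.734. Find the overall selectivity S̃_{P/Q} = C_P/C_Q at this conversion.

C_A = C_{A0}(1−X) = 1.790 mol/L.
Along a PFR/batch, dC_P/dC_A = −r_P/(r_P+r_Q) = −k₁/(k₁+k₂·C_A).
Integrating from C_{A0} to C_A: C_P = (0.254/0.743)·ln[(0.254+0.743·6.73)/(0.254+0.743·1.79)] = 0.3419·ln(5.254/1.584) = 0.4099 mol/L.
C_Q = (C_{A0}−C_A)−C_P = 4.530 mol/L; S̃_{P/Q} = 0.4099/4.530 = 0.0905.

0.0905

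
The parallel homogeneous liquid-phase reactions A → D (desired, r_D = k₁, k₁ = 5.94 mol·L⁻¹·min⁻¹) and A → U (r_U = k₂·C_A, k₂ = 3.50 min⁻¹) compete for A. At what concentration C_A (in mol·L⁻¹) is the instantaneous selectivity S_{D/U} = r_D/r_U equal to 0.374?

S_{D/U} = (k₁/k₂)·C_A⁻¹ ⇒ C_A = (S·k₂/k₁)^(-1).
= (0.374×3.50/5.94)^(-1) = (0.2204)^(-1) = 4.54 mol·L⁻¹.

4.54 mol·L⁻¹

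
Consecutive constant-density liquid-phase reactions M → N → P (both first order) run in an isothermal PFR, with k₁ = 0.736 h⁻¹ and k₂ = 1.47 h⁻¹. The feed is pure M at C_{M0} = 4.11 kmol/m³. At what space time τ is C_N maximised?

Setting dC_N/dτ = 0 gives τ_opt = ln(k₂/k₁)/(k₂−k₁).
= ln(1.47/0.736)/(1.47−0.736) = ln(1.997)/0.7340 = 0.6918/0.7340 = 0.942 h.

0.942 h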